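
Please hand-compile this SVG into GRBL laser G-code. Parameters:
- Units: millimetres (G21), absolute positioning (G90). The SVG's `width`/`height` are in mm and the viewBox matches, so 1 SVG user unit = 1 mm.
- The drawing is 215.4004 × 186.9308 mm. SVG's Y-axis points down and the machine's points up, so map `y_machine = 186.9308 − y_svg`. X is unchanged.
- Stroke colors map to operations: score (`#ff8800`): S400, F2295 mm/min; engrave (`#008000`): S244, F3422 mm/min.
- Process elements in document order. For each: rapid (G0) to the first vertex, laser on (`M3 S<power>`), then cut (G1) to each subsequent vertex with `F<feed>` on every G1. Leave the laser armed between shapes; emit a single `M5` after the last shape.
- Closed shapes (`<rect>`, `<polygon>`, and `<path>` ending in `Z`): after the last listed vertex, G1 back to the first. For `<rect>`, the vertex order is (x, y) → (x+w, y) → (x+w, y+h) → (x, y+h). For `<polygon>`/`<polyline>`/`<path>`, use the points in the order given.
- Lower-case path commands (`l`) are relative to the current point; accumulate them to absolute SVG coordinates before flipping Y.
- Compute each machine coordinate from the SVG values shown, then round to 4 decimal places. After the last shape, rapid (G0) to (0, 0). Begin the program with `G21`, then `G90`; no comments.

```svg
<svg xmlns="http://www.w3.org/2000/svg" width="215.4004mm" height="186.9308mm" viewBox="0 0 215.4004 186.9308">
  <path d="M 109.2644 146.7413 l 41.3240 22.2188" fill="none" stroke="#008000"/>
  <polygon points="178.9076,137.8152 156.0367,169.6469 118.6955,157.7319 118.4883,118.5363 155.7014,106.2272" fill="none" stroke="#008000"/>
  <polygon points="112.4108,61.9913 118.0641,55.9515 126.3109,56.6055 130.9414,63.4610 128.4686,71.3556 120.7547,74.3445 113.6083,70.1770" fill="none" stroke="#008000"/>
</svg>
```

G21
G90
G0 X109.2644 Y40.1895
M3 S244
G1 X150.5884 Y17.9707 F3422
G0 X178.9076 Y49.1156
M3 S244
G1 X156.0367 Y17.2839 F3422
G1 X118.6955 Y29.1989 F3422
G1 X118.4883 Y68.3945 F3422
G1 X155.7014 Y80.7036 F3422
G1 X178.9076 Y49.1156 F3422
G0 X112.4108 Y124.9395
M3 S244
G1 X118.0641 Y130.9793 F3422
G1 X126.3109 Y130.3253 F3422
G1 X130.9414 Y123.4698 F3422
G1 X128.4686 Y115.5752 F3422
G1 X120.7547 Y112.5863 F3422
G1 X113.6083 Y116.7538 F3422
G1 X112.4108 Y124.9395 F3422
M5
G0 X0.0000 Y0.0000

1 u = 1 mm; y_m = 186.9308 − y.

[1] `<path>` line segment, #008000→engrave S244 F3422: (109.2644,40.1895) → (150.5884,17.9707)

[2] `<polygon>` regular polygon, #008000→engrave S244 F3422: (178.9076,49.1156) → (156.0367,17.2839) → (118.6955,29.1989) → (118.4883,68.3945) → (155.7014,80.7036) → (178.9076,49.1156) (closed)

[3] `<polygon>` regular polygon, #008000→engrave S244 F3422: (112.4108,124.9395) → (118.0641,130.9793) → (126.3109,130.3253) → (130.9414,123.4698) → (128.4686,115.5752) → (120.7547,112.5863) → (113.6083,116.7538) → (112.4108,124.9395) (closed)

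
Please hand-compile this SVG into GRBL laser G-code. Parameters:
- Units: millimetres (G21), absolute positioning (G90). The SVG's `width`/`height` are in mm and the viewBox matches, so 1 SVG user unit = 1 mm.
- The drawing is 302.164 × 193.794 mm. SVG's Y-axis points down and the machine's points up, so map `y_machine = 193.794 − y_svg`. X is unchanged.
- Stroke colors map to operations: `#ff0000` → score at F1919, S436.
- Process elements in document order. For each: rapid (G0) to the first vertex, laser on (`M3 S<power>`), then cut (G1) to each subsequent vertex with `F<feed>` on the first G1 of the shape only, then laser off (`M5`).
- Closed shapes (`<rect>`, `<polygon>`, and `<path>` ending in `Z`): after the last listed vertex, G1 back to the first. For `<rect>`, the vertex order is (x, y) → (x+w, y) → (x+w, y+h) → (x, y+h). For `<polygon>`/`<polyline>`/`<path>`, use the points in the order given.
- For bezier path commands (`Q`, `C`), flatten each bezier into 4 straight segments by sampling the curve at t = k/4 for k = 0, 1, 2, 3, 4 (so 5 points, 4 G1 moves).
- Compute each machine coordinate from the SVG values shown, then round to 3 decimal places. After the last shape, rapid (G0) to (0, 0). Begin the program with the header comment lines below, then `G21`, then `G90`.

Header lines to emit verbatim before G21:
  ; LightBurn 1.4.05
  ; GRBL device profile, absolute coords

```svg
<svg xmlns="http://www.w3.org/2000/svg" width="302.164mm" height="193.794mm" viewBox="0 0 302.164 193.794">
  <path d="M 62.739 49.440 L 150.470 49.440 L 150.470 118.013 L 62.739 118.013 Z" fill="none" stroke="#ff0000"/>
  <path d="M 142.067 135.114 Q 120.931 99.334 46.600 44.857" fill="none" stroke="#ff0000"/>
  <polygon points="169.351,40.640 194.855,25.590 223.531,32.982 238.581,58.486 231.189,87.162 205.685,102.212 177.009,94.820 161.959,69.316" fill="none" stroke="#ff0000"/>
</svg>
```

1 u = 1 mm; y_m = 193.794 − y.

[1] `<path>` rectangle, #ff0000→score S436 F1919: (62.739,144.354) → (150.470,144.354) → (150.470,75.781) → (62.739,75.781) → (62.739,144.354) (closed)

[2] `<path>` quadratic bezier, #ff0000→score S436 F1919: (142.067,58.680) → (128.174,77.739) → (107.632,99.134) → (80.441,122.867) → (46.600,148.937)

[3] `<polygon>` regular polygon, #ff0000→score S436 F1919: (169.351,153.154) → (194.855,168.204) → (223.531,160.812) → (238.581,135.308) → (231.189,106.632) → (205.685,91.582) → (177.009,98.974) → (161.959,124.478) → (169.351,153.154) (closed)

; LightBurn 1.4.05
; GRBL device profile, absolute coords
G21
G90
G0 X62.739 Y144.354
M3 S436
G1 X150.470 Y144.354 F1919
G1 X150.470 Y75.781
G1 X62.739 Y75.781
G1 X62.739 Y144.354
M5
G0 X142.067 Y58.680
M3 S436
G1 X128.174 Y77.739 F1919
G1 X107.632 Y99.134
G1 X80.441 Y122.867
G1 X46.600 Y148.937
M5
G0 X169.351 Y153.154
M3 S436
G1 X194.855 Y168.204 F1919
G1 X223.531 Y160.812
G1 X238.581 Y135.308
G1 X231.189 Y106.632
G1 X205.685 Y91.582
G1 X177.009 Y98.974
G1 X161.959 Y124.478
G1 X169.351 Y153.154
M5
G0 X0.000 Y0.000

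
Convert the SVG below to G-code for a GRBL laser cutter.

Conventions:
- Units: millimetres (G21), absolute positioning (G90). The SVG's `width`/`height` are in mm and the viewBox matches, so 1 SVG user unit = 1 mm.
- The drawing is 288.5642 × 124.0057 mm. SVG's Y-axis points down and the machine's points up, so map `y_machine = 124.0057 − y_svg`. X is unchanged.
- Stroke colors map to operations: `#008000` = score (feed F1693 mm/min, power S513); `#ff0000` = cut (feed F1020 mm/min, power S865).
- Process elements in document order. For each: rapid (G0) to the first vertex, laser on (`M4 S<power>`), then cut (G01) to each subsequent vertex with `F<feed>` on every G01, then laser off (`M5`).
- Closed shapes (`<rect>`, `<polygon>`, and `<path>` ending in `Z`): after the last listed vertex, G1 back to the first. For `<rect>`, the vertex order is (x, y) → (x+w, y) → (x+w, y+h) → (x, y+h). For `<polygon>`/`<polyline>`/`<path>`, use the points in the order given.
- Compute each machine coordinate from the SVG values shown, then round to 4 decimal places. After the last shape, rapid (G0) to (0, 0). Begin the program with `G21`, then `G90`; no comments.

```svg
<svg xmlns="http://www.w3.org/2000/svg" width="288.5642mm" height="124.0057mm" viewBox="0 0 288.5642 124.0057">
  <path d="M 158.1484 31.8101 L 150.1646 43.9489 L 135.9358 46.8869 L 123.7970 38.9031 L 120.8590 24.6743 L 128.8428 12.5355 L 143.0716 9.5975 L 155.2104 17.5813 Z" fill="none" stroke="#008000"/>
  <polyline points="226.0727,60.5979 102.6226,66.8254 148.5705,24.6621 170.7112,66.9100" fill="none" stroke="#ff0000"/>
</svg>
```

G21
G90
G0 X158.1484 Y92.1956
M4 S513
G01 X150.1646 Y80.0568 F1693
G01 X135.9358 Y77.1188 F1693
G01 X123.7970 Y85.1026 F1693
G01 X120.8590 Y99.3314 F1693
G01 X128.8428 Y111.4702 F1693
G01 X143.0716 Y114.4082 F1693
G01 X155.2104 Y106.4244 F1693
G01 X158.1484 Y92.1956 F1693
M5
G0 X226.0727 Y63.4078
M4 S865
G01 X102.6226 Y57.1803 F1020
G01 X148.5705 Y99.3436 F1020
G01 X170.7112 Y57.0957 F1020
M5
G0 X0.0000 Y0.0000

Since the viewBox matches the mm dimensions, user units are millimetres directly. The only transform is the Y-flip y_m = 124.0057 − y_svg.

Shape 1 is a regular polygon drawn with `<path>`. Its stroke #008000 means score at S513, F1693. After flipping Y the toolpath is (158.1484,92.1956) → (150.1646,80.0568) → (135.9358,77.1188) → (123.7970,85.1026) → (120.8590,99.3314) → (128.8428,111.4702) → (143.0716,114.4082) → (155.2104,106.4244) → (158.1484,92.1956), returning to the start.

Shape 2 is a open polyline drawn with `<polyline>`. Its stroke #ff0000 means cut at S865, F1020. After flipping Y the toolpath is (226.0727,63.4078) → (102.6226,57.1803) → (148.5705,99.3436) → (170.7112,57.0957).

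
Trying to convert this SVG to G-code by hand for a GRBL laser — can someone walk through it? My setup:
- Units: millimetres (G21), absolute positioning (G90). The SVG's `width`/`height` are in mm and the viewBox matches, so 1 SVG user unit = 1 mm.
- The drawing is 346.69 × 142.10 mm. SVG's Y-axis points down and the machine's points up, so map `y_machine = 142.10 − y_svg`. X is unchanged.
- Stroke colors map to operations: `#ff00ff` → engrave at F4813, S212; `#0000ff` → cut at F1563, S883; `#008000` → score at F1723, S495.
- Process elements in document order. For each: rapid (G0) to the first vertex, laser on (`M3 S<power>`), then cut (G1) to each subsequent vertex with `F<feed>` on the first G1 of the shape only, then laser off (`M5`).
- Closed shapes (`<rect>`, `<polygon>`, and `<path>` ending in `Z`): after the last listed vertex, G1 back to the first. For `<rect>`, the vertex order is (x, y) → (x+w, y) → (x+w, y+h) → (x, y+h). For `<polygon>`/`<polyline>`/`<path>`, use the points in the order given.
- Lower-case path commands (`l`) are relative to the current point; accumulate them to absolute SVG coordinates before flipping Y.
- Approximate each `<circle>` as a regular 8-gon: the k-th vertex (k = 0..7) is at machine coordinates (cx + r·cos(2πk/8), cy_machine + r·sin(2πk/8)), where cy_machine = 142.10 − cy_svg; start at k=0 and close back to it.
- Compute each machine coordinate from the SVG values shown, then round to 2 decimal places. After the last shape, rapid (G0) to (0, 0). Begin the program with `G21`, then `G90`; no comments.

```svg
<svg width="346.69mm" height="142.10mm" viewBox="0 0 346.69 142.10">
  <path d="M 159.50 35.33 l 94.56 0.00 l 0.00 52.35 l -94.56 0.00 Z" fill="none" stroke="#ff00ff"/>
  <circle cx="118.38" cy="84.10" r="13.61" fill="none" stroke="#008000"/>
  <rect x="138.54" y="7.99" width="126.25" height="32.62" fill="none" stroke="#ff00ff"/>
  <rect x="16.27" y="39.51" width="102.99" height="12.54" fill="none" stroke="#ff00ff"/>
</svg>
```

1 u = 1 mm; y_m = 142.10 − y.

[1] `<path>` rectangle, #ff00ff→engrave S212 F4813: (159.50,106.77) → (254.06,106.77) → (254.06,54.42) → (159.50,54.42) → (159.50,106.77) (closed)

[2] `<circle>` circle, #008000→score S495 F1723: (131.99,58.00) → (128.00,67.62) → (118.38,71.61) → (108.76,67.62) → (104.77,58.00) → (108.76,48.38) → (118.38,44.39) → (128.00,48.38) → (131.99,58.00) (closed)

[3] `<rect>` rectangle, #ff00ff→engrave S212 F4813: (138.54,134.11) → (264.79,134.11) → (264.79,101.49) → (138.54,101.49) → (138.54,134.11) (closed)

[4] `<rect>` rectangle, #ff00ff→engrave S212 F4813: (16.27,102.59) → (119.26,102.59) → (119.26,90.05) → (16.27,90.05) → (16.27,102.59) (closed)

G21
G90
G0 X159.50 Y106.77
M3 S212
G1 X254.06 Y106.77 F4813
G1 X254.06 Y54.42
G1 X159.50 Y54.42
G1 X159.50 Y106.77
M5
G0 X131.99 Y58.00
M3 S495
G1 X128.00 Y67.62 F1723
G1 X118.38 Y71.61
G1 X108.76 Y67.62
G1 X104.77 Y58.00
G1 X108.76 Y48.38
G1 X118.38 Y44.39
G1 X128.00 Y48.38
G1 X131.99 Y58.00
M5
G0 X138.54 Y134.11
M3 S212
G1 X264.79 Y134.11 F4813
G1 X264.79 Y101.49
G1 X138.54 Y101.49
G1 X138.54 Y134.11
M5
G0 X16.27 Y102.59
M3 S212
G1 X119.26 Y102.59 F4813
G1 X119.26 Y90.05
G1 X16.27 Y90.05
G1 X16.27 Y102.59
M5
G0 X0.00 Y0.00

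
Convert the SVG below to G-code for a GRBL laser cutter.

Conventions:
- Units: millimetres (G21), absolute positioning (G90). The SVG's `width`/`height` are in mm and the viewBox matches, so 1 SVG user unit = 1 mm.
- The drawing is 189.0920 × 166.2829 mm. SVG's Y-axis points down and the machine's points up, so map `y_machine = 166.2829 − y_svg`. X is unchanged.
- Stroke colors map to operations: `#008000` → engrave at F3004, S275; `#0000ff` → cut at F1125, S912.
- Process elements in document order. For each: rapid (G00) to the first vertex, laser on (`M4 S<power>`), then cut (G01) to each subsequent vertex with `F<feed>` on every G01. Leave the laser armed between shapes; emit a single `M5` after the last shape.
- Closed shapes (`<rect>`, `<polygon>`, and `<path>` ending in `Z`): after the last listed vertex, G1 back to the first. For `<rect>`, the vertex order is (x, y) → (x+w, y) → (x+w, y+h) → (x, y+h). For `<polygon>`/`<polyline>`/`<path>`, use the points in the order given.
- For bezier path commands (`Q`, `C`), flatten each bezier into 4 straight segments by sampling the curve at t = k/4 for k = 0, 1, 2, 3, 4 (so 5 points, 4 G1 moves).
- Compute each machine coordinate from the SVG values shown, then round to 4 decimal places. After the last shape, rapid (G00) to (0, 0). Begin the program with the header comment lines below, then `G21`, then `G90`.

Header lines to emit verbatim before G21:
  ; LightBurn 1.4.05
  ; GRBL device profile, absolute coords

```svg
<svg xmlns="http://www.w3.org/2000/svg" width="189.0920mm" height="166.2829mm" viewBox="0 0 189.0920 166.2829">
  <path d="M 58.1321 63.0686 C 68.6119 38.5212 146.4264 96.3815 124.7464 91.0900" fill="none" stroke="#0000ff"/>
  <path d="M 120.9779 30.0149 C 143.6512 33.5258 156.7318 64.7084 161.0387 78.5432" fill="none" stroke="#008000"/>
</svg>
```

; LightBurn 1.4.05
; GRBL device profile, absolute coords
G21
G90
G00 X58.1321 Y103.2143
M4 S912
G01 X76.0105 Y108.4478 F1125
G01 X103.4992 Y96.4246 F1125
G01 X124.9579 Y80.7909 F1125
G01 X124.7464 Y75.1929 F1125
G00 X120.9779 Y136.2680
M4 S275
G01 X136.1970 Y129.1498 F3004
G01 X147.8957 Y115.8753 F3004
G01 X156.1507 Y100.6651 F3004
G01 X161.0387 Y87.7397 F3004
M5
G00 X0.0000 Y0.0000

Since the viewBox matches the mm dimensions, user units are millimetres directly. The only transform is the Y-flip y_m = 166.2829 − y_svg.

Shape 1 is a cubic bezier drawn with `<path>`. Its stroke #0000ff means cut at S912, F1125. After flipping Y the toolpath is (58.1321,103.2143) → (76.0105,108.4478) → (103.4992,96.4246) → (124.9579,80.7909) → (124.7464,75.1929).

Shape 2 is a cubic bezier drawn with `<path>`. Its stroke #008000 means engrave at S275, F3004. After flipping Y the toolpath is (120.9779,136.2680) → (136.1970,129.1498) → (147.8957,115.8753) → (156.1507,100.6651) → (161.0387,87.7397).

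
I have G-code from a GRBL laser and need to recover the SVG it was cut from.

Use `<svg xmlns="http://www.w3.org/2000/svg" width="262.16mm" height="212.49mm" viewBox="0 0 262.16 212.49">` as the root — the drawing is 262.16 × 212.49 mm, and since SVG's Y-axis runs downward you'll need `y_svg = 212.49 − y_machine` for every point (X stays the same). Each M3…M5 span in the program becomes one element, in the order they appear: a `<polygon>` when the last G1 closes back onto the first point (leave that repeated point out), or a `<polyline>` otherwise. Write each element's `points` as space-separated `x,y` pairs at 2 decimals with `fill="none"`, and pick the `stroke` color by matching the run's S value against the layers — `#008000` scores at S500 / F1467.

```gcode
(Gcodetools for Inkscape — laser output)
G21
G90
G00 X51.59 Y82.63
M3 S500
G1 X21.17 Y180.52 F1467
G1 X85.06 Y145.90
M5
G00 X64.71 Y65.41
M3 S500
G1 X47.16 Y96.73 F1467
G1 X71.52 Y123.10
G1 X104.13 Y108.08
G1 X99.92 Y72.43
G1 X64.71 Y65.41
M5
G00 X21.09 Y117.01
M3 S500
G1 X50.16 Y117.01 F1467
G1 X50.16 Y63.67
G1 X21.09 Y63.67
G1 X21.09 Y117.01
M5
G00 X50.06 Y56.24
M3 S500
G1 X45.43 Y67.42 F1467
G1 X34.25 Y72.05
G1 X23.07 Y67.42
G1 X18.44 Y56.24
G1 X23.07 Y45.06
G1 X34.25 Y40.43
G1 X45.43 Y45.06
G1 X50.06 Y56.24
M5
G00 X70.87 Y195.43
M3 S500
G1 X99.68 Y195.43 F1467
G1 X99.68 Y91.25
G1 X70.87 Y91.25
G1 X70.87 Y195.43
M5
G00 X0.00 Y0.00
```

Each laser-on run becomes one SVG element. Flip Y back into SVG space with y_svg = 212.49 − y_machine. Every run uses S500, so all elements get stroke `#008000` (score).

Run 1: The run is open, so emit a `<polyline>` with points (Y-flipped): 51.59,129.86 21.17,31.97 85.06,66.59.

Run 2: The run returns to its start, so emit a `<polygon>` with points (Y-flipped): 64.71,147.08 47.16,115.76 71.52,89.39 104.13,104.41 99.92,140.06.

Run 3: The run returns to its start, so emit a `<polygon>` with points (Y-flipped): 21.09,95.48 50.16,95.48 50.16,148.82 21.09,148.82.

Run 4: The run returns to its start, so emit a `<polygon>` with points (Y-flipped): 50.06,156.25 45.43,145.07 34.25,140.44 23.07,145.07 18.44,156.25 23.07,167.43 34.25,172.06 45.43,167.43.

Run 5: The run returns to its start, so emit a `<polygon>` with points (Y-flipped): 70.87,17.06 99.68,17.06 99.68,121.24 70.87,121.24.

<svg xmlns="http://www.w3.org/2000/svg" width="262.16mm" height="212.49mm" viewBox="0 0 262.16 212.49">
  <polyline points="51.59,129.86 21.17,31.97 85.06,66.59" fill="none" stroke="#008000"/>
  <polygon points="64.71,147.08 47.16,115.76 71.52,89.39 104.13,104.41 99.92,140.06" fill="none" stroke="#008000"/>
  <polygon points="21.09,95.48 50.16,95.48 50.16,148.82 21.09,148.82" fill="none" stroke="#008000"/>
  <polygon points="50.06,156.25 45.43,145.07 34.25,140.44 23.07,145.07 18.44,156.25 23.07,167.43 34.25,172.06 45.43,167.43" fill="none" stroke="#008000"/>
  <polygon points="70.87,17.06 99.68,17.06 99.68,121.24 70.87,121.24" fill="none" stroke="#008000"/>
</svg>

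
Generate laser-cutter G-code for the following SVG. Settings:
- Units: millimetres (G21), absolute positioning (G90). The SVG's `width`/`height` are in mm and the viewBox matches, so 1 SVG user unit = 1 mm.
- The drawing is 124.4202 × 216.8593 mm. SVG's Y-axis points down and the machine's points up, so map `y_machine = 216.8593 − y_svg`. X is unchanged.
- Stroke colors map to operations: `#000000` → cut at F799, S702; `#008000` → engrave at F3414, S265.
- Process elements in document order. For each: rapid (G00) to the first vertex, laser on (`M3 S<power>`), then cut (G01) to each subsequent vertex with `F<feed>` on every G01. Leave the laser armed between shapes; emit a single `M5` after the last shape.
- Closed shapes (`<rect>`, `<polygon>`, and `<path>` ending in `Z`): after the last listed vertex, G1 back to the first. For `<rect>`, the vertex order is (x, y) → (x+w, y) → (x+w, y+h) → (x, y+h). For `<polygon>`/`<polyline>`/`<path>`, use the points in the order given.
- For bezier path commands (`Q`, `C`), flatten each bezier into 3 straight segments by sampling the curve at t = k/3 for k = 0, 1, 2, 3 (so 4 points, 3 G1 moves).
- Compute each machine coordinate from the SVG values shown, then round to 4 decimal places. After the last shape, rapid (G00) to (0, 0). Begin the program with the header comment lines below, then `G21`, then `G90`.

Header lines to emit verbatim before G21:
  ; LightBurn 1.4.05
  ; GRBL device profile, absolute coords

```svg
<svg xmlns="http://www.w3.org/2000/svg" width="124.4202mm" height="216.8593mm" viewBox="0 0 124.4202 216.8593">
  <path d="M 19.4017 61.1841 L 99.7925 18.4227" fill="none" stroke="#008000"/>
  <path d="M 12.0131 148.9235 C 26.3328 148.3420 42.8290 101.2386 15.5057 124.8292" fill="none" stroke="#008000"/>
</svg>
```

1 u = 1 mm; y_m = 216.8593 − y.

[1] `<path>` line segment, #008000→engrave S265 F3414: (19.4017,155.6752) → (99.7925,198.4366)

[2] `<path>` cubic bezier, #008000→engrave S265 F3414: (12.0131,67.9358) → (25.3547,79.6833) → (29.9261,96.3974) → (15.5057,92.0301)

; LightBurn 1.4.05
; GRBL device profile, absolute coords
G21
G90
G00 X19.4017 Y155.6752
M3 S265
G01 X99.7925 Y198.4366 F3414
G00 X12.0131 Y67.9358
M3 S265
G01 X25.3547 Y79.6833 F3414
G01 X29.9261 Y96.3974 F3414
G01 X15.5057 Y92.0301 F3414
M5
G00 X0.0000 Y0.0000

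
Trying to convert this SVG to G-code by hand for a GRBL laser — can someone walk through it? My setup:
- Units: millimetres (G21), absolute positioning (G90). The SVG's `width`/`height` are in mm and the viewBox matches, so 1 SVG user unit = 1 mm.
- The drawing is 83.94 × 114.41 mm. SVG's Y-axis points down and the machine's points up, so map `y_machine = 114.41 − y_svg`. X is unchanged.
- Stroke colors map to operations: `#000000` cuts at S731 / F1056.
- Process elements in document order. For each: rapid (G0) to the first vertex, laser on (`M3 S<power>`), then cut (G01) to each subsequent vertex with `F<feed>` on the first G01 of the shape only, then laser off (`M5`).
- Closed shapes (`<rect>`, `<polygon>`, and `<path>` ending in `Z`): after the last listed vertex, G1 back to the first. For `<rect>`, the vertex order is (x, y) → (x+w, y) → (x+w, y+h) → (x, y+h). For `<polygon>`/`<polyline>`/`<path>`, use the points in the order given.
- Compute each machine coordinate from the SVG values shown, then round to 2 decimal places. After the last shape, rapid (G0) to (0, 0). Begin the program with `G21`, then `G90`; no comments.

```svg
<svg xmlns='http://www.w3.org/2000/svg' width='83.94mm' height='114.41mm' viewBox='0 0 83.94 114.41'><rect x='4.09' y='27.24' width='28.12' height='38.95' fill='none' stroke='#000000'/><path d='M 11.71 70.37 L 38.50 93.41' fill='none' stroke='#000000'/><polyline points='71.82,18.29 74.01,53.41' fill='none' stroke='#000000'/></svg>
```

G21
G90
G0 X4.09 Y87.17
M3 S731
G01 X32.21 Y87.17 F1056
G01 X32.21 Y48.22
G01 X4.09 Y48.22
G01 X4.09 Y87.17
M5
G0 X11.71 Y44.04
M3 S731
G01 X38.50 Y21.00 F1056
M5
G0 X71.82 Y96.12
M3 S731
G01 X74.01 Y61.00 F1056
M5
G0 X0.00 Y0.00

1 u = 1 mm; y_m = 114.41 − y.

[1] `<rect>` rectangle, #000000→cut S731 F1056: (4.09,87.17) → (32.21,87.17) → (32.21,48.22) → (4.09,48.22) → (4.09,87.17) (closed)

[2] `<path>` line segment, #000000→cut S731 F1056: (11.71,44.04) → (38.50,21.00)

[3] `<polyline>` line segment, #000000→cut S731 F1056: (71.82,96.12) → (74.01,61.00)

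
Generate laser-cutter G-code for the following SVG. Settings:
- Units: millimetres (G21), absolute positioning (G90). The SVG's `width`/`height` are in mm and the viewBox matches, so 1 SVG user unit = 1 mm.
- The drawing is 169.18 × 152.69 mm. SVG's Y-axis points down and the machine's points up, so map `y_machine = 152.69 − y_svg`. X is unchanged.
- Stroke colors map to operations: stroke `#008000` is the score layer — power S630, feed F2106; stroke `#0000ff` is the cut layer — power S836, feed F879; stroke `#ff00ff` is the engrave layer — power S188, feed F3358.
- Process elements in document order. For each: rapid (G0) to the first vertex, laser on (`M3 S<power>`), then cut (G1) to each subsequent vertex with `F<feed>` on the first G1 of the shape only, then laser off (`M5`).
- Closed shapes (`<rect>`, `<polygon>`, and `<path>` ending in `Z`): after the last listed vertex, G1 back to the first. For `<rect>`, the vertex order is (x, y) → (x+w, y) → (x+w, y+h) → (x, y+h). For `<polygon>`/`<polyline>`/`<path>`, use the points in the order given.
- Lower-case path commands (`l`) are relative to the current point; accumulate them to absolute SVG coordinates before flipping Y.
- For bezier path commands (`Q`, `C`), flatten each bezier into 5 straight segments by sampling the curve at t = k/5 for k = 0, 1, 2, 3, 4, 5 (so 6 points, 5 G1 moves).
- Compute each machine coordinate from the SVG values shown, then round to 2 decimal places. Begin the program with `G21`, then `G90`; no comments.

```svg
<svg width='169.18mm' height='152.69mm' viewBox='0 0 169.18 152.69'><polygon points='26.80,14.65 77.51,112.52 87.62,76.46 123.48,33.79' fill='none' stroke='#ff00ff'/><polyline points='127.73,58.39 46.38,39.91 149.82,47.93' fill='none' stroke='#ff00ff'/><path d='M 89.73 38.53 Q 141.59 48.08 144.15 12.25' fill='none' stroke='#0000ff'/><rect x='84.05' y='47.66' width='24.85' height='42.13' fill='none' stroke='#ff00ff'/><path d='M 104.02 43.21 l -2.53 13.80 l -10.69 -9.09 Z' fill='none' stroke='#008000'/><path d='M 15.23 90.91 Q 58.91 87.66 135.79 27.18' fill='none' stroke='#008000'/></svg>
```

Since the viewBox matches the mm dimensions, user units are millimetres directly. The only transform is the Y-flip y_m = 152.69 − y_svg.

Shape 1 is a closed polygon drawn with `<polygon>`. Its stroke #ff00ff means engrave at S188, F3358. After flipping Y the toolpath is (26.80,138.04) → (77.51,40.17) → (87.62,76.23) → (123.48,118.90) → (26.80,138.04), returning to the start.

Shape 2 is a open polyline drawn with `<polyline>`. Its stroke #ff00ff means engrave at S188, F3358. After flipping Y the toolpath is (127.73,94.30) → (46.38,112.78) → (149.82,104.76).

Shape 3 is a quadratic bezier drawn with `<path>`. Its stroke #0000ff means cut at S836, F879. After flipping Y the toolpath is (89.73,114.16) → (108.50,112.16) → (123.33,113.78) → (134.21,119.04) → (141.15,127.92) → (144.15,140.44).

Shape 4 is a rectangle drawn with `<rect>`. Its stroke #ff00ff means engrave at S188, F3358. After flipping Y the toolpath is (84.05,105.03) → (108.90,105.03) → (108.90,62.90) → (84.05,62.90) → (84.05,105.03), returning to the start.

Shape 5 is a regular polygon drawn with `<path>`. Its stroke #008000 means score at S630, F2106. After flipping Y the toolpath is (104.02,109.48) → (101.49,95.68) → (90.80,104.77) → (104.02,109.48), returning to the start.

Shape 6 is a quadratic bezier drawn with `<path>`. Its stroke #008000 means score at S630, F2106. After flipping Y the toolpath is (15.23,61.78) → (34.03,65.37) → (55.49,73.54) → (79.60,86.28) → (106.37,103.61) → (135.79,125.51).

G21
G90
G0 X26.80 Y138.04
M3 S188
G1 X77.51 Y40.17 F3358
G1 X87.62 Y76.23
G1 X123.48 Y118.90
G1 X26.80 Y138.04
M5
G0 X127.73 Y94.30
M3 S188
G1 X46.38 Y112.78 F3358
G1 X149.82 Y104.76
M5
G0 X89.73 Y114.16
M3 S836
G1 X108.50 Y112.16 F879
G1 X123.33 Y113.78
G1 X134.21 Y119.04
G1 X141.15 Y127.92
G1 X144.15 Y140.44
M5
G0 X84.05 Y105.03
M3 S188
G1 X108.90 Y105.03 F3358
G1 X108.90 Y62.90
G1 X84.05 Y62.90
G1 X84.05 Y105.03
M5
G0 X104.02 Y109.48
M3 S630
G1 X101.49 Y95.68 F2106
G1 X90.80 Y104.77
G1 X104.02 Y109.48
M5
G0 X15.23 Y61.78
M3 S630
G1 X34.03 Y65.37 F2106
G1 X55.49 Y73.54
G1 X79.60 Y86.28
G1 X106.37 Y103.61
G1 X135.79 Y125.51
M5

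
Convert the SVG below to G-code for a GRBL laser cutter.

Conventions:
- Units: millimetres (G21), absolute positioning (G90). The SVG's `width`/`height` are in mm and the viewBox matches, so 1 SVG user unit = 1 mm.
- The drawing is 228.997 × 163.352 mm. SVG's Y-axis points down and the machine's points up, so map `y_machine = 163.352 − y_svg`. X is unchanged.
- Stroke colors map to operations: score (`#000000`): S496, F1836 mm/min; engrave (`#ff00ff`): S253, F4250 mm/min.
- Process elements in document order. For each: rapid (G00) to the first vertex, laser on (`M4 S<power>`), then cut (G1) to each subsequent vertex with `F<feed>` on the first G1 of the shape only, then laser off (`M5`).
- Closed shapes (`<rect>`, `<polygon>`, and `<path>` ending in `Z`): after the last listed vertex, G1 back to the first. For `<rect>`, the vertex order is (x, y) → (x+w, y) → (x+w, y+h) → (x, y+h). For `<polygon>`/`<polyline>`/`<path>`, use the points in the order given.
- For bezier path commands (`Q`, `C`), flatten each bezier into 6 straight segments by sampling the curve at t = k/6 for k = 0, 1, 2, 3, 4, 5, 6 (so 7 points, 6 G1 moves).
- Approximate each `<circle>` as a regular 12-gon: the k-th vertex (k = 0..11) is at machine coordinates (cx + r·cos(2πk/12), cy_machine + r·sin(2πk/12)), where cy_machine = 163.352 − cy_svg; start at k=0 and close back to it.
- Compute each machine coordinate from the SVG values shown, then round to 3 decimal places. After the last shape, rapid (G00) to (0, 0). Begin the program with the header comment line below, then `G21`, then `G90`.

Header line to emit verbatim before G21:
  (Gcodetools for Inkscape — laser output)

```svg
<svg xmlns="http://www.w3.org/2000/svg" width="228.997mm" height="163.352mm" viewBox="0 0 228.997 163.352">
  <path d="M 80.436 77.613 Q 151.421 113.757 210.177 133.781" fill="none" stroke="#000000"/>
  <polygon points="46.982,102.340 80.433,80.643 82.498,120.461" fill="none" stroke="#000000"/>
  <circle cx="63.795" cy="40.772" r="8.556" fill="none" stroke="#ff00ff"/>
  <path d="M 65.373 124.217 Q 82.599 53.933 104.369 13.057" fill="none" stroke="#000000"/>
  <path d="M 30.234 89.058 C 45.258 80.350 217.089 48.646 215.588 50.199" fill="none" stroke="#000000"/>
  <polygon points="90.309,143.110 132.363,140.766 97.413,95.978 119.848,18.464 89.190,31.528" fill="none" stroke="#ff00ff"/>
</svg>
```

(Gcodetools for Inkscape — laser output)
G21
G90
G00 X80.436 Y85.739
M4 S496
G1 X103.758 Y74.139 F1836
G1 X126.401 Y63.434
G1 X148.364 Y53.625
G1 X169.648 Y44.711
G1 X190.252 Y36.693
G1 X210.177 Y29.571
M5
G00 X46.982 Y61.012
M4 S496
G1 X80.433 Y82.709 F1836
G1 X82.498 Y42.891
G1 X46.982 Y61.012
M5
G00 X72.351 Y122.580
M4 S253
G1 X71.205 Y126.858 F4250
G1 X68.073 Y129.990
G1 X63.795 Y131.136
G1 X59.517 Y129.990
G1 X56.385 Y126.858
G1 X55.239 Y122.580
G1 X56.385 Y118.302
G1 X59.517 Y115.170
G1 X63.795 Y114.024
G1 X68.073 Y115.170
G1 X71.205 Y118.302
G1 X72.351 Y122.580
M5
G00 X65.373 Y39.135
M4 S496
G1 X71.241 Y61.746 F1836
G1 X77.362 Y82.723
G1 X83.735 Y102.067
G1 X90.361 Y119.777
G1 X97.239 Y135.853
G1 X104.369 Y150.295
M5
G00 X30.234 Y74.294
M4 S496
G1 X49.285 Y80.304 F1836
G1 X85.300 Y88.584
G1 X129.108 Y97.571
G1 X171.539 Y105.704
G1 X203.423 Y111.419
G1 X215.588 Y113.153
M5
G00 X90.309 Y20.242
M4 S253
G1 X132.363 Y22.586 F4250
G1 X97.413 Y67.374
G1 X119.848 Y144.888
G1 X89.190 Y131.824
G1 X90.309 Y20.242
M5
G00 X0.000 Y0.000

viewBox `0 0 228.997 163.352` with mm width/height → 1 unit = 1 mm. Flip: y_m = 163.352 − y_svg.

**Shape 1** — `<path>` quadratic bezier, stroke `#000000` → score (S496, F1836). Control points (SVG): P0=(80.436,77.613), P1=(151.421,113.757), P2=(210.177,133.781); sampled at t=k/6. Machine vertices: (80.436,85.739) → (103.758,74.139) → (126.401,63.434) → (148.364,53.625) → (169.648,44.711) → (190.252,36.693) → (210.177,29.571). Open path.

**Shape 2** — `<polygon>` regular polygon, stroke `#000000` → score (S496, F1836). Machine vertices: (46.982,61.012) → (80.433,82.709) → (82.498,42.891) → (46.982,61.012). Closed: final G1 returns to the first vertex.

**Shape 3** — `<circle>` circle, stroke `#ff00ff` → engrave (S253, F4250). Machine vertices: (72.351,122.580) → (71.205,126.858) → (68.073,129.990) → (63.795,131.136) → (59.517,129.990) → (56.385,126.858) → (55.239,122.580) → (56.385,118.302) → (59.517,115.170) → (63.795,114.024) → (68.073,115.170) → (71.205,118.302) → (72.351,122.580). Closed: final G1 returns to the first vertex.

**Shape 4** — `<path>` quadratic bezier, stroke `#000000` → score (S496, F1836). Control points (SVG): P0=(65.373,124.217), P1=(82.599,53.933), P2=(104.369,13.057); sampled at t=k/6. Machine vertices: (65.373,39.135) → (71.241,61.746) → (77.362,82.723) → (83.735,102.067) → (90.361,119.777) → (97.239,135.853) → (104.369,150.295). Open path.

**Shape 5** — `<path>` cubic bezier, stroke `#000000` → score (S496, F1836). Control points (SVG): P0=(30.234,89.058), P1=(45.258,80.350), P2=(217.089,48.646), P3=(215.588,50.199); sampled at t=k/6. Machine vertices: (30.234,74.294) → (49.285,80.304) → (85.300,88.584) → (129.108,97.571) → (171.539,105.704) → (203.423,111.419) → (215.588,113.153). Open path.

**Shape 6** — `<polygon>` closed polygon, stroke `#ff00ff` → engrave (S253, F4250). Machine vertices: (90.309,20.242) → (132.363,22.586) → (97.413,67.374) → (119.848,144.888) → (89.190,131.824) → (90.309,20.242). Closed: final G1 returns to the first vertex.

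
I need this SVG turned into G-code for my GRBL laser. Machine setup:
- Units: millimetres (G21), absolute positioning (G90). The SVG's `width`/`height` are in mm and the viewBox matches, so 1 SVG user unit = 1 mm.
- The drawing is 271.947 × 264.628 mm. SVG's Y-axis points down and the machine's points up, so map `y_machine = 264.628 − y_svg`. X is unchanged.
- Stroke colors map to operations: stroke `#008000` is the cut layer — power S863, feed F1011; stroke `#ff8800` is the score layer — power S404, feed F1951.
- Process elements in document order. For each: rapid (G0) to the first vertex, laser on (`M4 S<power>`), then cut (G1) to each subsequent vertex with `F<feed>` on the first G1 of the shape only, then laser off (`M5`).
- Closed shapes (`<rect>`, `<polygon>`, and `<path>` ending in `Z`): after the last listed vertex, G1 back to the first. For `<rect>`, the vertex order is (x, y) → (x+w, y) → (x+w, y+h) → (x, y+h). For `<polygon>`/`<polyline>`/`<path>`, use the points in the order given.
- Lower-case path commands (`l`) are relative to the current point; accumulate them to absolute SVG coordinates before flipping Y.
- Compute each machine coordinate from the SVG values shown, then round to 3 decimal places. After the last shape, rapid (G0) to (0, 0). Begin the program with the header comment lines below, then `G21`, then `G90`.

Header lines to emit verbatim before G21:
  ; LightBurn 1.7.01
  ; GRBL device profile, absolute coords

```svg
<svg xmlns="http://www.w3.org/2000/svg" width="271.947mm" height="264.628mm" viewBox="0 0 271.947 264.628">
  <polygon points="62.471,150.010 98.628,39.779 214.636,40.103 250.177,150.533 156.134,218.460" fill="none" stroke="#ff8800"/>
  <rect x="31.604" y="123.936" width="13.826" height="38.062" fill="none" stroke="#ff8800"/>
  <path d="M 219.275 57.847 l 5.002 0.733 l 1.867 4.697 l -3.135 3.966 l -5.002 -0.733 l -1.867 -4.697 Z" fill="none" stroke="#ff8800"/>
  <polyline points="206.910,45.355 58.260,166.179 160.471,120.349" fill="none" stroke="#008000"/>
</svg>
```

; LightBurn 1.7.01
; GRBL device profile, absolute coords
G21
G90
G0 X62.471 Y114.618
M4 S404
G1 X98.628 Y224.849 F1951
G1 X214.636 Y224.525
G1 X250.177 Y114.095
G1 X156.134 Y46.168
G1 X62.471 Y114.618
M5
G0 X31.604 Y140.692
M4 S404
G1 X45.430 Y140.692 F1951
G1 X45.430 Y102.630
G1 X31.604 Y102.630
G1 X31.604 Y140.692
M5
G0 X219.275 Y206.781
M4 S404
G1 X224.277 Y206.048 F1951
G1 X226.144 Y201.351
G1 X223.009 Y197.385
G1 X218.007 Y198.118
G1 X216.140 Y202.815
G1 X219.275 Y206.781
M5
G0 X206.910 Y219.273
M4 S863
G1 X58.260 Y98.449 F1011
G1 X160.471 Y144.279
M5
G0 X0.000 Y0.000

viewBox `0 0 271.947 264.628` with mm width/height → 1 unit = 1 mm. Flip: y_m = 264.628 − y_svg.

**Shape 1** — `<polygon>` regular polygon, stroke `#ff8800` → score (S404, F1951). Machine vertices: (62.471,114.618) → (98.628,224.849) → (214.636,224.525) → (250.177,114.095) → (156.134,46.168) → (62.471,114.618). Closed: final G1 returns to the first vertex.

**Shape 2** — `<rect>` rectangle, stroke `#ff8800` → score (S404, F1951). Machine vertices: (31.604,140.692) → (45.430,140.692) → (45.430,102.630) → (31.604,102.630) → (31.604,140.692). Closed: final G1 returns to the first vertex.

**Shape 3** — `<path>` regular polygon, stroke `#ff8800` → score (S404, F1951). Machine vertices: (219.275,206.781) → (224.277,206.048) → (226.144,201.351) → (223.009,197.385) → (218.007,198.118) → (216.140,202.815) → (219.275,206.781). Closed: final G1 returns to the first vertex.

**Shape 4** — `<polyline>` open polyline, stroke `#008000` → cut (S863, F1011). Machine vertices: (206.910,219.273) → (58.260,98.449) → (160.471,144.279). Open path.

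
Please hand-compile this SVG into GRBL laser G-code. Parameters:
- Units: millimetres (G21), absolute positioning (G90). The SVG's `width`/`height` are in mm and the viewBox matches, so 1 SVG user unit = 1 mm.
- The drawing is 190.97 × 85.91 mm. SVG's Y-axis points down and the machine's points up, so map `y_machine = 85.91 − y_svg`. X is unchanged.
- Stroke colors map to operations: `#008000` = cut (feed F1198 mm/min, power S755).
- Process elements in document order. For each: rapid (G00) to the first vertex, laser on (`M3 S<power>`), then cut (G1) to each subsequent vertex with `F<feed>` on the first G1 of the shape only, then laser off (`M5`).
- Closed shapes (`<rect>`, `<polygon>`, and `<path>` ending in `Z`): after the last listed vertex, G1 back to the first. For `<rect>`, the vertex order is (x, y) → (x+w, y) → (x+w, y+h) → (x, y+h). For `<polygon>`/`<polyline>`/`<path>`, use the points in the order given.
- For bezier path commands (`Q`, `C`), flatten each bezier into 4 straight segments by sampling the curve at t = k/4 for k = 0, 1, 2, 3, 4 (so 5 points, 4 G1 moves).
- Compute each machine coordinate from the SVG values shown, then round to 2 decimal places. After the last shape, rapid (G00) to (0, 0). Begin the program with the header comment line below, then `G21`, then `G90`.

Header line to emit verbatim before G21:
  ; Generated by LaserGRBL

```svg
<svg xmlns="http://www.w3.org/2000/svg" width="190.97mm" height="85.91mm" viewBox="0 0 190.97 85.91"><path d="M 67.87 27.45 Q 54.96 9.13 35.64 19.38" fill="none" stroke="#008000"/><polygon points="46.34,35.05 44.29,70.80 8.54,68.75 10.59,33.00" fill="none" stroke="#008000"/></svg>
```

; Generated by LaserGRBL
G21
G90
G00 X67.87 Y58.46
M3 S755
G1 X61.01 Y65.83 F1198
G1 X53.36 Y69.64
G1 X44.90 Y69.87
G1 X35.64 Y66.53
M5
G00 X46.34 Y50.86
M3 S755
G1 X44.29 Y15.11 F1198
G1 X8.54 Y17.16
G1 X10.59 Y52.91
G1 X46.34 Y50.86
M5
G00 X0.00 Y0.00

viewBox `0 0 190.97 85.91` with mm width/height → 1 unit = 1 mm. Flip: y_m = 85.91 − y_svg.

**Shape 1** — `<path>` quadratic bezier, stroke `#008000` → cut (S755, F1198). Control points (SVG): P0=(67.87,27.45), P1=(54.96,9.13), P2=(35.64,19.38); sampled at t=k/4. Machine vertices: (67.87,58.46) → (61.01,65.83) → (53.36,69.64) → (44.90,69.87) → (35.64,66.53). Open path.

**Shape 2** — `<polygon>` regular polygon, stroke `#008000` → cut (S755, F1198). Machine vertices: (46.34,50.86) → (44.29,15.11) → (8.54,17.16) → (10.59,52.91) → (46.34,50.86). Closed: final G1 returns to the first vertex.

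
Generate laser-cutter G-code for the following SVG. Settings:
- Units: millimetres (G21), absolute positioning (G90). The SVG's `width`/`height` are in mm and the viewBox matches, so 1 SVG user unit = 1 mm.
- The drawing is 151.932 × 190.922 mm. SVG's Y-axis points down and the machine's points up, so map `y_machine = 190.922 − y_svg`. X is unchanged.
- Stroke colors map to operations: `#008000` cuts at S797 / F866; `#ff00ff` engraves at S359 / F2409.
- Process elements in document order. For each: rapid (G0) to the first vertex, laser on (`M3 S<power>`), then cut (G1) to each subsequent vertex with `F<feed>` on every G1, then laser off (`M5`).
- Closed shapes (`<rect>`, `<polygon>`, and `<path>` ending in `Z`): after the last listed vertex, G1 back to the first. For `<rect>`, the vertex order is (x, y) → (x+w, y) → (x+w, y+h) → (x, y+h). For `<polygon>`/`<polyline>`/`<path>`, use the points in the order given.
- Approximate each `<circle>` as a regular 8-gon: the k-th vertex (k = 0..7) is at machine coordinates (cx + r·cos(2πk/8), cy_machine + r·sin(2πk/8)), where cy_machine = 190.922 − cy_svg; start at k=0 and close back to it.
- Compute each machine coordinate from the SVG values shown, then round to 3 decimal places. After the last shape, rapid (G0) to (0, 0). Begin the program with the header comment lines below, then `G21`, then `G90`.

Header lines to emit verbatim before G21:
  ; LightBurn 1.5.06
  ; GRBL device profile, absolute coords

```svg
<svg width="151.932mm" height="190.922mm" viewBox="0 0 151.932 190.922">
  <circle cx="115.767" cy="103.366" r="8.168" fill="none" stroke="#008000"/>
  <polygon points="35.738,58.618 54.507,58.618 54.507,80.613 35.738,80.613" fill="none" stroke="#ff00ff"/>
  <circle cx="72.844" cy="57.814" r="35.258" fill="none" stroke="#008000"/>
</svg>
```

viewBox `0 0 151.932 190.922` with mm width/height → 1 unit = 1 mm. Flip: y_m = 190.922 − y_svg.

**Shape 1** — `<circle>` circle, stroke `#008000` → cut (S797, F866). Machine vertices: (123.935,87.556) → (121.543,93.332) → (115.767,95.724) → (109.991,93.332) → (107.599,87.556) → (109.991,81.780) → (115.767,79.388) → (121.543,81.780) → (123.935,87.556). Closed: final G1 returns to the first vertex.

**Shape 2** — `<polygon>` rectangle, stroke `#ff00ff` → engrave (S359, F2409). Machine vertices: (35.738,132.304) → (54.507,132.304) → (54.507,110.309) → (35.738,110.309) → (35.738,132.304). Closed: final G1 returns to the first vertex.

**Shape 3** — `<circle>` circle, stroke `#008000` → cut (S797, F866). Machine vertices: (108.102,133.108) → (97.775,158.039) → (72.844,168.366) → (47.913,158.039) → (37.586,133.108) → (47.913,108.177) → (72.844,97.850) → (97.775,108.177) → (108.102,133.108). Closed: final G1 returns to the first vertex.

; LightBurn 1.5.06
; GRBL device profile, absolute coords
G21
G90
G0 X123.935 Y87.556
M3 S797
G1 X121.543 Y93.332 F866
G1 X115.767 Y95.724 F866
G1 X109.991 Y93.332 F866
G1 X107.599 Y87.556 F866
G1 X109.991 Y81.780 F866
G1 X115.767 Y79.388 F866
G1 X121.543 Y81.780 F866
G1 X123.935 Y87.556 F866
M5
G0 X35.738 Y132.304
M3 S359
G1 X54.507 Y132.304 F2409
G1 X54.507 Y110.309 F2409
G1 X35.738 Y110.309 F2409
G1 X35.738 Y132.304 F2409
M5
G0 X108.102 Y133.108
M3 S797
G1 X97.775 Y158.039 F866
G1 X72.844 Y168.366 F866
G1 X47.913 Y158.039 F866
G1 X37.586 Y133.108 F866
G1 X47.913 Y108.177 F866
G1 X72.844 Y97.850 F866
G1 X97.775 Y108.177 F866
G1 X108.102 Y133.108 F866
M5
G0 X0.000 Y0.000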